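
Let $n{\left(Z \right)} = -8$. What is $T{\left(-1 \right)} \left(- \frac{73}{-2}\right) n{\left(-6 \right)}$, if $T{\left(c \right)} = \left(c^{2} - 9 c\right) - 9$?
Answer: $-292$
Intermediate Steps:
$T{\left(c \right)} = -9 + c^{2} - 9 c$
$T{\left(-1 \right)} \left(- \frac{73}{-2}\right) n{\left(-6 \right)} = \left(-9 + \left(-1\right)^{2} - -9\right) \left(- \frac{73}{-2}\right) \left(-8\right) = \left(-9 + 1 + 9\right) \left(\left(-73\right) \left(- \frac{1}{2}\right)\right) \left(-8\right) = 1 \cdot \frac{73}{2} \left(-8\right) = \frac{73}{2} \left(-8\right) = -292$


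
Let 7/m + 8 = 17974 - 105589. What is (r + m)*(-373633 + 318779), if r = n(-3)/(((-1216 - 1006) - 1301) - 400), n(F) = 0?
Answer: 383978/87623 ≈ 4.3822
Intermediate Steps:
m = -7/87623 (m = 7/(-8 + (17974 - 105589)) = 7/(-8 - 87615) = 7/(-87623) = 7*(-1/87623) = -7/87623 ≈ -7.9888e-5)
r = 0 (r = 0/(((-1216 - 1006) - 1301) - 400) = 0/((-2222 - 1301) - 400) = 0/(-3523 - 400) = 0/(-3923) = -1/3923*0 = 0)
(r + m)*(-373633 + 318779) = (0 - 7/87623)*(-373633 + 318779) = -7/87623*(-54854) = 383978/87623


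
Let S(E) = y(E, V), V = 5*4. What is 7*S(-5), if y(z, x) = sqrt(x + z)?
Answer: 7*sqrt(15) ≈ 27.111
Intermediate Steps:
V = 20
S(E) = sqrt(20 + E)
7*S(-5) = 7*sqrt(20 - 5) = 7*sqrt(15)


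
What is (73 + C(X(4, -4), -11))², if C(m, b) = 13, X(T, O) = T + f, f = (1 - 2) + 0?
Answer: 7396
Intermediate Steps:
f = -1 (f = -1 + 0 = -1)
X(T, O) = -1 + T (X(T, O) = T - 1 = -1 + T)
(73 + C(X(4, -4), -11))² = (73 + 13)² = 86² = 7396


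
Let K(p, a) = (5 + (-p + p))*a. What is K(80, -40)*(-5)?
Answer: 1000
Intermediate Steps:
K(p, a) = 5*a (K(p, a) = (5 + 0)*a = 5*a)
K(80, -40)*(-5) = (5*(-40))*(-5) = -200*(-5) = 1000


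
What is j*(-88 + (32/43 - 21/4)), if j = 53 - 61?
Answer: 31822/43 ≈ 740.05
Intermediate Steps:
j = -8
j*(-88 + (32/43 - 21/4)) = -8*(-88 + (32/43 - 21/4)) = -8*(-88 - 775/172) = -8*(-15911/172) = 31822/43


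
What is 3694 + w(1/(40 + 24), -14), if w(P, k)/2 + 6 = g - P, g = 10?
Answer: 118463/32 ≈ 3702.0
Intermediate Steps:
w(P, k) = 8 - 2*P (w(P, k) = -12 + 2*(10 - P) = -12 + (20 - 2*P) = 8 - 2*P)
3694 + w(1/(40 + 24), -14) = 3694 + (8 - 2/(40 + 24)) = 3694 + (8 - 2/64) = 3694 + (8 - 2*1/64) = 3694 + (8 - 1/32) = 3694 + 255/32 = 118463/32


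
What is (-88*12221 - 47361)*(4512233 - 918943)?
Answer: -4034578351610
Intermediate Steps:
(-88*12221 - 47361)*(4512233 - 918943) = (-1075448 - 47361)*3593290 = -1122809*3593290 = -4034578351610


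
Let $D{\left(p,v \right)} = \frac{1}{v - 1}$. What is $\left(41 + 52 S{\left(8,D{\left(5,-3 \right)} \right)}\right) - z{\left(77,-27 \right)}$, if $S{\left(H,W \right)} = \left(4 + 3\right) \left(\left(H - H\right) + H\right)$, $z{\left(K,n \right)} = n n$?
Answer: $2224$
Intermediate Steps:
$D{\left(p,v \right)} = \frac{1}{-1 + v}$
$z{\left(K,n \right)} = n^{2}$
$S{\left(H,W \right)} = 7 H$ ($S{\left(H,W \right)} = 7 \left(0 + H\right) = 7 H$)
$\left(41 + 52 S{\left(8,D{\left(5,-3 \right)} \right)}\right) - z{\left(77,-27 \right)} = \left(41 + 52 \cdot 7 \cdot 8\right) - \left(-27\right)^{2} = \left(41 + 52 \cdot 56\right) - 729 = \left(41 + 2912\right) - 729 = 2953 - 729 = 2224$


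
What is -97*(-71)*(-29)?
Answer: -199723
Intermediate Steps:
-97*(-71)*(-29) = 6887*(-29) = -199723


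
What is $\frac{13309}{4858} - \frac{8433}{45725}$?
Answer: $\frac{567586511}{222132050} \approx 2.5552$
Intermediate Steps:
$\frac{13309}{4858} - \frac{8433}{45725} = \frac{567586511}{222132050}$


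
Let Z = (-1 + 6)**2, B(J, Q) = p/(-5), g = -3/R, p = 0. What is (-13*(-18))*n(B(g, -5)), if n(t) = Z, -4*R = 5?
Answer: 5850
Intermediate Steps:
R = -5/4 (R = -1/4*5 = -5/4 ≈ -1.2500)
g = 12/5 (g = -3/(-5/4) = -3*(-4/5) = 12/5 ≈ 2.4000)
B(J, Q) = 0 (B(J, Q) = 0/(-5) = 0*(-1/5) = 0)
Z = 25 (Z = 5**2 = 25)
n(t) = 25
(-13*(-18))*n(B(g, -5)) = -13*(-18)*25 = 234*25 = 5850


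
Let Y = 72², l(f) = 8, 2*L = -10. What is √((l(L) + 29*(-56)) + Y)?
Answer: 4*√223 ≈ 59.733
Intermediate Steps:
L = -5 (L = (½)*(-10) = -5)
Y = 5184
√((l(L) + 29*(-56)) + Y) = √((8 + 29*(-56)) + 5184) = √((8 - 1624) + 5184) = √(-1616 + 5184) = √3568 = 4*√223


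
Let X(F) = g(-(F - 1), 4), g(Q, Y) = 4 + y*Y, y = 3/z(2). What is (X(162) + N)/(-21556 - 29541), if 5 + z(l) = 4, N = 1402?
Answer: -1394/51097 ≈ -0.027281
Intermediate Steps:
z(l) = -1 (z(l) = -5 + 4 = -1)
y = -3 (y = 3/(-1) = 3*(-1) = -3)
g(Q, Y) = 4 - 3*Y
X(F) = -8 (X(F) = 4 - 3*4 = 4 - 12 = -8)
(X(162) + N)/(-21556 - 29541) = (-8 + 1402)/(-21556 - 29541) = 1394/(-51097) = 1394*(-1/51097) = -1394/51097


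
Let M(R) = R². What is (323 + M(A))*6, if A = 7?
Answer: 2232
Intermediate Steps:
(323 + M(A))*6 = (323 + 7²)*6 = (323 + 49)*6 = 372*6 = 2232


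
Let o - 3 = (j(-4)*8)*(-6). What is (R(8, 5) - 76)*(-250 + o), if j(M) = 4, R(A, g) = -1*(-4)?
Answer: 31608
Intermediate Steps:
R(A, g) = 4
o = -189 (o = 3 + (4*8)*(-6) = 3 + 32*(-6) = 3 - 192 = -189)
(R(8, 5) - 76)*(-250 + o) = (4 - 76)*(-250 - 189) = -72*(-439) = 31608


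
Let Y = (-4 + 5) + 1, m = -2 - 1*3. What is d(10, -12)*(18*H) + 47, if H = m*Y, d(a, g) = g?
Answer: 2207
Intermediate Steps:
m = -5 (m = -2 - 3 = -5)
Y = 2 (Y = 1 + 1 = 2)
H = -10 (H = -5*2 = -10)
d(10, -12)*(18*H) + 47 = -216*(-10) + 47 = -12*(-180) + 47 = 2160 + 47 = 2207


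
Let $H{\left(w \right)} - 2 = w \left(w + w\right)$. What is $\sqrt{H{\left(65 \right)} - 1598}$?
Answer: $\sqrt{6854} \approx 82.789$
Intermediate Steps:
$H{\left(w \right)} = 2 + 2 w^{2}$ ($H{\left(w \right)} = 2 + w \left(w + w\right) = 2 + w 2 w = 2 + 2 w^{2}$)
$\sqrt{H{\left(65 \right)} - 1598} = \sqrt{\left(2 + 2 \cdot 65^{2}\right) - 1598} = \sqrt{\left(2 + 2 \cdot 4225\right) - 1598} = \sqrt{\left(2 + 8450\right) - 1598} = \sqrt{8452 - 1598} = \sqrt{6854}$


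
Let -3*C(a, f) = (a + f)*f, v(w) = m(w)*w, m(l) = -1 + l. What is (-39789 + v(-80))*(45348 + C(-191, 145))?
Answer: -1584553542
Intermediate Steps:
v(w) = w*(-1 + w) (v(w) = (-1 + w)*w = w*(-1 + w))
C(a, f) = -f*(a + f)/3 (C(a, f) = -(a + f)*f/3 = -f*(a + f)/3)
(-39789 + v(-80))*(45348 + C(-191, 145)) = (-39789 - 80*(-1 - 80))*(45348 - 1/3*145*(-191 + 145)) = (-39789 - 80*(-81))*(45348 - 1/3*145*(-46)) = (-39789 + 6480)*(45348 + 6670/3) = -33309*142714/3 = -1584553542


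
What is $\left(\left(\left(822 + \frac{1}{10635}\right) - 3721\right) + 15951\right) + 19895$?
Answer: $\frac{350391346}{10635} \approx 32947.0$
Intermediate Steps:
$\left(\left(\left(822 + \frac{1}{10635}\right) - 3721\right) + 15951\right) + 19895 = \left(\left(\frac{8741971}{10635} - 3721\right) + 15951\right) + 19895 = \left(- \frac{30830864}{10635} + 15951\right) + 19895 = \frac{138808021}{10635} + 19895 = \frac{350391346}{10635}$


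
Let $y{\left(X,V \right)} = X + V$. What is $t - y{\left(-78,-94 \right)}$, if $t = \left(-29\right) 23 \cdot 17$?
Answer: $-11167$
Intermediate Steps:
$y{\left(X,V \right)} = V + X$
$t = -11339$ ($t = \left(-667\right) 17 = -11339$)
$t - y{\left(-78,-94 \right)} = -11339 - \left(-94 - 78\right) = -11339 - -172 = -11339 + 172 = -11167$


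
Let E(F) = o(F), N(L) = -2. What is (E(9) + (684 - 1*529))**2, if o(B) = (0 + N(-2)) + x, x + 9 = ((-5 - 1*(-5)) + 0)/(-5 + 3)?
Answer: 20736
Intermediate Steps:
x = -9 (x = -9 + ((-5 - 1*(-5)) + 0)/(-5 + 3) = -9 + ((-5 + 5) + 0)/(-2) = -9 + (0 + 0)*(-1/2) = -9 + 0*(-1/2) = -9 + 0 = -9)
o(B) = -11 (o(B) = (0 - 2) - 9 = -2 - 9 = -11)
E(F) = -11
(E(9) + (684 - 1*529))**2 = (-11 + (684 - 1*529))**2 = (-11 + (684 - 529))**2 = (-11 + 155)**2 = 144**2 = 20736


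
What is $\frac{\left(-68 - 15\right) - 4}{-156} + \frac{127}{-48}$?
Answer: $- \frac{1303}{624} \approx -2.0881$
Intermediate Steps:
$\frac{\left(-68 - 15\right) - 4}{-156} + \frac{127}{-48} = \left(-83 - 4\right) \left(- \frac{1}{156}\right) + 127 \left(- \frac{1}{48}\right) = \left(-87\right) \left(- \frac{1}{156}\right) - \frac{127}{48} = \frac{29}{52} - \frac{127}{48} = - \frac{1303}{624}$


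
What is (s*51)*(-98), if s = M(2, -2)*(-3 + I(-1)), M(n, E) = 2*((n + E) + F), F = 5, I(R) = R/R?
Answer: 99960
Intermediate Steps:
I(R) = 1
M(n, E) = 10 + 2*E + 2*n (M(n, E) = 2*((n + E) + 5) = 2*((E + n) + 5) = 2*(5 + E + n) = 10 + 2*E + 2*n)
s = -20 (s = (10 + 2*(-2) + 2*2)*(-3 + 1) = (10 - 4 + 4)*(-2) = 10*(-2) = -20)
(s*51)*(-98) = -20*51*(-98) = -1020*(-98) = 99960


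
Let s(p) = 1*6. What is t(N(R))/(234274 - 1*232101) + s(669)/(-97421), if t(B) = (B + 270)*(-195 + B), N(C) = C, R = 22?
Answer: -4921332274/211695833 ≈ -23.247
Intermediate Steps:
s(p) = 6
t(B) = (-195 + B)*(270 + B) (t(B) = (270 + B)*(-195 + B) = (-195 + B)*(270 + B))
t(N(R))/(234274 - 1*232101) + s(669)/(-97421) = (-52650 + 22² + 75*22)/(234274 - 1*232101) + 6/(-97421) = (-52650 + 484 + 1650)/(234274 - 232101) + 6*(-1/97421) = -50516/2173 - 6/97421 = -4921332274/211695833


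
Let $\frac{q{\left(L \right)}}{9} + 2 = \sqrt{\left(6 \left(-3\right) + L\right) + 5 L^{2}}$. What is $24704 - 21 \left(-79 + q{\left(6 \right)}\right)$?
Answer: $26741 - 378 \sqrt{42} \approx 24291.0$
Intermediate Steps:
$q{\left(L \right)} = -18 + 9 \sqrt{-18 + L + 5 L^{2}}$ ($q{\left(L \right)} = -18 + 9 \sqrt{\left(6 \left(-3\right) + L\right) + 5 L^{2}} = -18 + 9 \sqrt{\left(-18 + L\right) + 5 L^{2}} = -18 + 9 \sqrt{-18 + L + 5 L^{2}}$)
$24704 - 21 \left(-79 + q{\left(6 \right)}\right) = 24704 - 21 \left(-79 - \left(18 - 9 \sqrt{-18 + 6 + 5 \cdot 6^{2}}\right)\right) = 24704 - 21 \left(-79 - \left(18 - 9 \sqrt{-18 + 6 + 5 \cdot 36}\right)\right) = 24704 - 21 \left(-79 - \left(18 - 9 \sqrt{-18 + 6 + 180}\right)\right) = 24704 - 21 \left(-79 - \left(18 - 9 \sqrt{168}\right)\right) = 24704 - 21 \left(-79 - \left(18 - 9 \cdot 2 \sqrt{42}\right)\right) = 24704 - 21 \left(-79 - \left(18 - 18 \sqrt{42}\right)\right) = 24704 - 21 \left(-97 + 18 \sqrt{42}\right) = 24704 - \left(-2037 + 378 \sqrt{42}\right) = 24704 + \left(2037 - 378 \sqrt{42}\right) = 26741 - 378 \sqrt{42}$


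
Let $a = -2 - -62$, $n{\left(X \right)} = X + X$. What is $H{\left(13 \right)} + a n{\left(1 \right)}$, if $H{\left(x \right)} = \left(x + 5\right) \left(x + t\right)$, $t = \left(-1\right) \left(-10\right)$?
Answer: $534$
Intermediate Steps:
$n{\left(X \right)} = 2 X$
$a = 60$ ($a = -2 + 62 = 60$)
$t = 10$
$H{\left(x \right)} = \left(5 + x\right) \left(10 + x\right)$ ($H{\left(x \right)} = \left(x + 5\right) \left(x + 10\right) = \left(5 + x\right) \left(10 + x\right)$)
$H{\left(13 \right)} + a n{\left(1 \right)} = \left(50 + 13^{2} + 15 \cdot 13\right) + 60 \cdot 2 \cdot 1 = \left(50 + 169 + 195\right) + 60 \cdot 2 = 414 + 120 = 534$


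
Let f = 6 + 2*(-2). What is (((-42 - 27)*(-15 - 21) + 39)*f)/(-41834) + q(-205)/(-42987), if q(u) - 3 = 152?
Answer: -111698336/899159079 ≈ -0.12423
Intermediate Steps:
f = 2 (f = 6 - 4 = 2)
q(u) = 155 (q(u) = 3 + 152 = 155)
(((-42 - 27)*(-15 - 21) + 39)*f)/(-41834) + q(-205)/(-42987) = (((-42 - 27)*(-15 - 21) + 39)*2)/(-41834) + 155/(-42987) = ((-69*(-36) + 39)*2)*(-1/41834) + 155*(-1/42987) = ((2484 + 39)*2)*(-1/41834) - 155/42987 = (2523*2)*(-1/41834) - 155/42987 = 5046*(-1/41834) - 155/42987 = -2523/20917 - 155/42987 = -111698336/899159079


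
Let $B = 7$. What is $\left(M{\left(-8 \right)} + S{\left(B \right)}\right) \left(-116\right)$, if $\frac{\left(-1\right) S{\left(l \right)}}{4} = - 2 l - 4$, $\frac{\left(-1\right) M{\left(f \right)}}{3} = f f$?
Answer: $13920$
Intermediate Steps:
$M{\left(f \right)} = - 3 f^{2}$ ($M{\left(f \right)} = - 3 f f = - 3 f^{2}$)
$S{\left(l \right)} = 16 + 8 l$ ($S{\left(l \right)} = - 4 \left(- 2 l - 4\right) = - 4 \left(-4 - 2 l\right) = 16 + 8 l$)
$\left(M{\left(-8 \right)} + S{\left(B \right)}\right) \left(-116\right) = \left(- 3 \left(-8\right)^{2} + \left(16 + 8 \cdot 7\right)\right) \left(-116\right) = \left(\left(-3\right) 64 + \left(16 + 56\right)\right) \left(-116\right) = \left(-192 + 72\right) \left(-116\right) = \left(-120\right) \left(-116\right) = 13920$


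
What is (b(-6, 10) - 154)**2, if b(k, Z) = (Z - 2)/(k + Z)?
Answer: 23104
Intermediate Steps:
b(k, Z) = (-2 + Z)/(Z + k)
(b(-6, 10) - 154)**2 = ((-2 + 10)/(10 - 6) - 154)**2 = (8/4 - 154)**2 = ((1/4)*8 - 154)**2 = (2 - 154)**2 = (-152)**2 = 23104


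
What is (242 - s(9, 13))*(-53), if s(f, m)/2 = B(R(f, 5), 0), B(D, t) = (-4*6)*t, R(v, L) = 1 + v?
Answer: -12826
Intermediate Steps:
B(D, t) = -24*t
s(f, m) = 0 (s(f, m) = 2*(-24*0) = 2*0 = 0)
(242 - s(9, 13))*(-53) = (242 - 1*0)*(-53) = (242 + 0)*(-53) = 242*(-53) = -12826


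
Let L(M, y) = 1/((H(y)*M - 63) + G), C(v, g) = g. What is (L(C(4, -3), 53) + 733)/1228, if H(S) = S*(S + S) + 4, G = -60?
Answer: 3113234/5215623 ≈ 0.59691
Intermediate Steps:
H(S) = 4 + 2*S**2 (H(S) = S*(2*S) + 4 = 2*S**2 + 4 = 4 + 2*S**2)
L(M, y) = 1/(-123 + M*(4 + 2*y**2)) (L(M, y) = 1/(((4 + 2*y**2)*M - 63) - 60) = 1/((M*(4 + 2*y**2) - 63) - 60) = 1/((-63 + M*(4 + 2*y**2)) - 60) = 1/(-123 + M*(4 + 2*y**2)))
(L(C(4, -3), 53) + 733)/1228 = (1/(-123 + 2*(-3)*(2 + 53**2)) + 733)/1228 = (1/(-123 + 2*(-3)*(2 + 2809)) + 733)*(1/1228) = (1/(-123 + 2*(-3)*2811) + 733)*(1/1228) = (1/(-123 - 16866) + 733)*(1/1228) = (1/(-16989) + 733)*(1/1228) = (-1/16989 + 733)*(1/1228) = (12452936/16989)*(1/1228) = 3113234/5215623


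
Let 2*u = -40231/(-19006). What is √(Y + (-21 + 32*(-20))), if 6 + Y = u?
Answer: I*√240556784819/19006 ≈ 25.806*I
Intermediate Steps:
u = 40231/38012 (u = (-40231/(-19006))/2 = (-40231*(-1/19006))/2 = (½)*(40231/19006) = 40231/38012 ≈ 1.0584)
Y = -187841/38012 (Y = -6 + 40231/38012 = -187841/38012 ≈ -4.9416)
√(Y + (-21 + 32*(-20))) = √(-187841/38012 + (-21 + 32*(-20))) = √(-187841/38012 + (-21 - 640)) = √(-187841/38012 - 661) = √(-25313773/38012) = I*√240556784819/19006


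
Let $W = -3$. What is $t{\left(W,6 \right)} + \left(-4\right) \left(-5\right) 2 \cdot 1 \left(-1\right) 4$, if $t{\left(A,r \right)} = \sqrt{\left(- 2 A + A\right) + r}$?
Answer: $-157$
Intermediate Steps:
$t{\left(A,r \right)} = \sqrt{r - A}$ ($t{\left(A,r \right)} = \sqrt{- A + r} = \sqrt{r - A}$)
$t{\left(W,6 \right)} + \left(-4\right) \left(-5\right) 2 \cdot 1 \left(-1\right) 4 = \sqrt{6 - -3} + \left(-4\right) \left(-5\right) 2 \cdot 1 \left(-1\right) 4 = \sqrt{6 + 3} + 20 \cdot 2 \left(\left(-1\right) 4\right) = \sqrt{9} + 40 \left(-4\right) = 3 - 160 = -157$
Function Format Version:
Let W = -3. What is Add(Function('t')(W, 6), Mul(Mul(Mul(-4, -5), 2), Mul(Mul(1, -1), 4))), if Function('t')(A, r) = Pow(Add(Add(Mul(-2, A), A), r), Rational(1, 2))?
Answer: -157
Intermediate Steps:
Function('t')(A, r) = Pow(Add(r, Mul(-1, A)), Rational(1, 2)) (Function('t')(A, r) = Pow(Add(Mul(-1, A), r), Rational(1, 2)) = Pow(Add(r, Mul(-1, A)), Rational(1, 2)))
Add(Function('t')(W, 6), Mul(Mul(Mul(-4, -5), 2), Mul(Mul(1, -1), 4))) = Add(Pow(Add(6, Mul(-1, -3)), Rational(1, 2)), Mul(Mul(Mul(-4, -5), 2), Mul(Mul(1, -1), 4))) = Add(Pow(Add(6, 3), Rational(1, 2)), Mul(Mul(20, 2), Mul(-1, 4))) = Add(Pow(9, Rational(1, 2)), Mul(40, -4)) = Add(3, -160) = -157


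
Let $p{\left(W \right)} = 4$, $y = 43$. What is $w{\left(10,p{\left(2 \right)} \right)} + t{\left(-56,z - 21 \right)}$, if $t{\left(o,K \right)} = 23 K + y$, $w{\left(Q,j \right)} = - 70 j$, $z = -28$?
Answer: $-1364$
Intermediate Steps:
$t{\left(o,K \right)} = 43 + 23 K$ ($t{\left(o,K \right)} = 23 K + 43 = 43 + 23 K$)
$w{\left(10,p{\left(2 \right)} \right)} + t{\left(-56,z - 21 \right)} = \left(-70\right) 4 + \left(43 + 23 \left(-28 - 21\right)\right) = -280 + \left(43 + 23 \left(-28 - 21\right)\right) = -280 + \left(43 + 23 \left(-49\right)\right) = -280 + \left(43 - 1127\right) = -280 - 1084 = -1364$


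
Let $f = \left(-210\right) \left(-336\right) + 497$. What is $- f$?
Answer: $-71057$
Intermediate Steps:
$f = 71057$ ($f = 70560 + 497 = 71057$)
$- f = \left(-1\right) 71057 = -71057$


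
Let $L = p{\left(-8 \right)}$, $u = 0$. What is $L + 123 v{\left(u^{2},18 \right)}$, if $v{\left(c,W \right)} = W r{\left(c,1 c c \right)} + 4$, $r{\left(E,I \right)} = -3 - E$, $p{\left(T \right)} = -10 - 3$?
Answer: $-6163$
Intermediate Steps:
$p{\left(T \right)} = -13$ ($p{\left(T \right)} = -10 - 3 = -13$)
$L = -13$
$v{\left(c,W \right)} = 4 + W \left(-3 - c\right)$ ($v{\left(c,W \right)} = W \left(-3 - c\right) + 4 = 4 + W \left(-3 - c\right)$)
$L + 123 v{\left(u^{2},18 \right)} = -13 + 123 \left(4 - 18 \left(3 + 0^{2}\right)\right) = -13 + 123 \left(4 - 18 \left(3 + 0\right)\right) = -13 + 123 \left(4 - 18 \cdot 3\right) = -13 + 123 \left(4 - 54\right) = -13 + 123 \left(-50\right) = -13 - 6150 = -6163$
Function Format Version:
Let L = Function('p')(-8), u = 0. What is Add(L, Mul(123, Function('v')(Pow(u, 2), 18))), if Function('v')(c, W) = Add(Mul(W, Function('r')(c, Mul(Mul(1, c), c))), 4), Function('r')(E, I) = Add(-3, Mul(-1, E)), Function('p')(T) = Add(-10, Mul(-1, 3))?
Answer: -6163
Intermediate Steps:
Function('p')(T) = -13 (Function('p')(T) = Add(-10, -3) = -13)
L = -13
Function('v')(c, W) = Add(4, Mul(W, Add(-3, Mul(-1, c)))) (Function('v')(c, W) = Add(Mul(W, Add(-3, Mul(-1, c))), 4) = Add(4, Mul(W, Add(-3, Mul(-1, c)))))
Add(L, Mul(123, Function('v')(Pow(u, 2), 18))) = Add(-13, Mul(123, Add(4, Mul(-1, 18, Add(3, Pow(0, 2)))))) = Add(-13, Mul(123, Add(4, Mul(-1, 18, Add(3, 0))))) = Add(-13, Mul(123, Add(4, Mul(-1, 18, 3)))) = Add(-13, Mul(123, Add(4, -54))) = Add(-13, Mul(123, -50)) = Add(-13, -6150) = -6163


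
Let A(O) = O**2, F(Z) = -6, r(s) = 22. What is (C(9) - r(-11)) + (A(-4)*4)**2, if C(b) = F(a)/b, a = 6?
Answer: 12220/3 ≈ 4073.3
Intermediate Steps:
C(b) = -6/b
(C(9) - r(-11)) + (A(-4)*4)**2 = (-6/9 - 1*22) + ((-4)**2*4)**2 = (-6*1/9 - 22) + (16*4)**2 = (-2/3 - 22) + 64**2 = -68/3 + 4096 = 12220/3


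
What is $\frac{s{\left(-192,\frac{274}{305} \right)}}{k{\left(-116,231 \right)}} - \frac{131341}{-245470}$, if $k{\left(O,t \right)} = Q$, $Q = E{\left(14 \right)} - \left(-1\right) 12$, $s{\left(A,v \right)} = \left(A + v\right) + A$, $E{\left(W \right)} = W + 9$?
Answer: $- \frac{5456024489}{524078450} \approx -10.411$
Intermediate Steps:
$E{\left(W \right)} = 9 + W$
$s{\left(A,v \right)} = v + 2 A$
$Q = 35$ ($Q = \left(9 + 14\right) - \left(-1\right) 12 = 23 - -12 = 23 + 12 = 35$)
$k{\left(O,t \right)} = 35$
$\frac{s{\left(-192,\frac{274}{305} \right)}}{k{\left(-116,231 \right)}} - \frac{131341}{-245470} = \frac{\frac{274}{305} + 2 \left(-192\right)}{35} - \frac{131341}{-245470} = \left(274 \cdot \frac{1}{305} - 384\right) \frac{1}{35} - - \frac{131341}{245470} = \left(\frac{274}{305} - 384\right) \frac{1}{35} + \frac{131341}{245470} = \left(- \frac{116846}{305}\right) \frac{1}{35} + \frac{131341}{245470} = - \frac{116846}{10675} + \frac{131341}{245470} = - \frac{5456024489}{524078450}$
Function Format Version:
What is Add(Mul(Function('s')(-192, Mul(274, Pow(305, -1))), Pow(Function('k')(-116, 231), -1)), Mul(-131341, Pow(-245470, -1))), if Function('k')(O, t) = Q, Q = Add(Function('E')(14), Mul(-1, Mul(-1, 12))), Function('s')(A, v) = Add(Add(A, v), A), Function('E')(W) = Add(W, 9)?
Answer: Rational(-5456024489, 524078450) ≈ -10.411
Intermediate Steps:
Function('E')(W) = Add(9, W)
Function('s')(A, v) = Add(v, Mul(2, A))
Q = 35 (Q = Add(Add(9, 14), Mul(-1, Mul(-1, 12))) = Add(23, Mul(-1, -12)) = Add(23, 12) = 35)
Function('k')(O, t) = 35
Add(Mul(Function('s')(-192, Mul(274, Pow(305, -1))), Pow(Function('k')(-116, 231), -1)), Mul(-131341, Pow(-245470, -1))) = Add(Mul(Add(Mul(274, Pow(305, -1)), Mul(2, -192)), Pow(35, -1)), Mul(-131341, Pow(-245470, -1))) = Add(Mul(Add(Mul(274, Rational(1, 305)), -384), Rational(1, 35)), Mul(-131341, Rational(-1, 245470))) = Add(Mul(Add(Rational(274, 305), -384), Rational(1, 35)), Rational(131341, 245470)) = Add(Mul(Rational(-116846, 305), Rational(1, 35)), Rational(131341, 245470)) = Add(Rational(-116846, 10675), Rational(131341, 245470)) = Rational(-5456024489, 524078450)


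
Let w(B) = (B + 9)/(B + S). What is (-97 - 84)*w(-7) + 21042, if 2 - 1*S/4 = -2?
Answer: 189016/9 ≈ 21002.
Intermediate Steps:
S = 16 (S = 8 - 4*(-2) = 8 + 8 = 16)
w(B) = (9 + B)/(16 + B) (w(B) = (B + 9)/(B + 16) = (9 + B)/(16 + B))
(-97 - 84)*w(-7) + 21042 = (-97 - 84)*((9 - 7)/(16 - 7)) + 21042 = -181*2/9 + 21042 = -362/9 + 21042 = 189016/9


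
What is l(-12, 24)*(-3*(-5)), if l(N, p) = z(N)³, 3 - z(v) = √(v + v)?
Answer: -2835 - 90*I*√6 ≈ -2835.0 - 220.45*I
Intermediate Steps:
z(v) = 3 - √2*√v (z(v) = 3 - √(v + v) = 3 - √(2*v) = 3 - √2*√v)
l(N, p) = (3 - √2*√N)³
l(-12, 24)*(-3*(-5)) = (-(-3 + √2*√(-12))³)*(-3*(-5)) = -(-3 + √2*(2*I*√3))³*15 = -(-3 + 2*I*√6)³*15 = -15*(-3 + 2*I*√6)³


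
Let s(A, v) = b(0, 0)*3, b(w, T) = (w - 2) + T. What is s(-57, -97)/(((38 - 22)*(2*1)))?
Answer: -3/16 ≈ -0.18750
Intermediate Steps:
b(w, T) = -2 + T + w (b(w, T) = (-2 + w) + T = -2 + T + w)
s(A, v) = -6 (s(A, v) = (-2 + 0 + 0)*3 = -2*3 = -6)
s(-57, -97)/(((38 - 22)*(2*1))) = -6*1/(2*(38 - 22)) = -6/(16*2) = -6/32 = -6*1/32 = -3/16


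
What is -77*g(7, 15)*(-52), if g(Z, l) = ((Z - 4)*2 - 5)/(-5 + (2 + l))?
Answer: 1001/3 ≈ 333.67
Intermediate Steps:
g(Z, l) = (-13 + 2*Z)/(-3 + l) (g(Z, l) = ((-4 + Z)*2 - 5)/(-3 + l) = ((-8 + 2*Z) - 5)/(-3 + l) = (-13 + 2*Z)/(-3 + l))
-77*g(7, 15)*(-52) = -77*(-13 + 2*7)/(-3 + 15)*(-52) = -77*(-13 + 14)/12*(-52) = -77/12*(-52) = 1001/3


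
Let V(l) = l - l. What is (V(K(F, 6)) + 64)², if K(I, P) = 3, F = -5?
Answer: 4096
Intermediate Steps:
V(l) = 0
(V(K(F, 6)) + 64)² = (0 + 64)² = 64² = 4096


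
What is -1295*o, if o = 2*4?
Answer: -10360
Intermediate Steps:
o = 8
-1295*o = -1295*8 = -10360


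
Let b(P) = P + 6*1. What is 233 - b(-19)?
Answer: 246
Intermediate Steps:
b(P) = 6 + P (b(P) = P + 6 = 6 + P)
233 - b(-19) = 233 - (6 - 19) = 233 - 1*(-13) = 233 + 13 = 246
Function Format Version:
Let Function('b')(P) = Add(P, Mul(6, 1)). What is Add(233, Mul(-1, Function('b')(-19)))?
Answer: 246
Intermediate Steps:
Function('b')(P) = Add(6, P) (Function('b')(P) = Add(P, 6) = Add(6, P))
Add(233, Mul(-1, Function('b')(-19))) = Add(233, Mul(-1, Add(6, -19))) = Add(233, Mul(-1, -13)) = Add(233, 13) = 246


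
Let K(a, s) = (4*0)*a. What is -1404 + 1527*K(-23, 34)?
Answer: -1404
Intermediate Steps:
K(a, s) = 0 (K(a, s) = 0*a = 0)
-1404 + 1527*K(-23, 34) = -1404 + 1527*0 = -1404 + 0 = -1404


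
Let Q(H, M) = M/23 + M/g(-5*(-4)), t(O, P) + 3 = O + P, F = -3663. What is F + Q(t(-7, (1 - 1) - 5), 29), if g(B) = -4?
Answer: -337547/92 ≈ -3669.0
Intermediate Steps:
t(O, P) = -3 + O + P (t(O, P) = -3 + (O + P) = -3 + O + P)
Q(H, M) = -19*M/92 (Q(H, M) = M/23 + M/(-4) = M*(1/23) + M*(-¼) = M/23 - M/4 = -19*M/92)
F + Q(t(-7, (1 - 1) - 5), 29) = -3663 - 19/92*29 = -3663 - 551/92 = -337547/92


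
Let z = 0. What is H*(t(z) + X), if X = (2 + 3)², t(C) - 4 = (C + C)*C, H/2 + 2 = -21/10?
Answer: -1189/5 ≈ -237.80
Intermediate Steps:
H = -41/5 (H = -4 + 2*(-21/10) = -4 - 21/5 = -41/5 ≈ -8.2000)
t(C) = 4 + 2*C² (t(C) = 4 + (C + C)*C = 4 + (2*C)*C = 4 + 2*C²)
X = 25 (X = 5² = 25)
H*(t(z) + X) = -41*((4 + 2*0²) + 25)/5 = -41*((4 + 2*0) + 25)/5 = -41*((4 + 0) + 25)/5 = -41*(4 + 25)/5 = -41/5*29 = -1189/5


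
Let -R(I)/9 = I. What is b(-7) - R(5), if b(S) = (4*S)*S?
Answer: 241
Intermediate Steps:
b(S) = 4*S²
R(I) = -9*I
b(-7) - R(5) = 4*(-7)² - (-9)*5 = 4*49 - 1*(-45) = 196 + 45 = 241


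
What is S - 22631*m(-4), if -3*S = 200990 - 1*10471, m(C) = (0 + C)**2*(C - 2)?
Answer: 6327209/3 ≈ 2.1091e+6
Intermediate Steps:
m(C) = C**2*(-2 + C)
S = -190519/3 (S = -(200990 - 1*10471)/3 = -(200990 - 10471)/3 = -1/3*190519 = -190519/3 ≈ -63506.)
S - 22631*m(-4) = -190519/3 - 22631*(-4)**2*(-2 - 4) = -190519/3 - 362096*(-6) = -190519/3 - 22631*(-96) = -190519/3 + 2172576 = 6327209/3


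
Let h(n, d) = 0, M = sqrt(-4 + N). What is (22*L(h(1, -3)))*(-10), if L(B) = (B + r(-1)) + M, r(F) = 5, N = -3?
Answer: -1100 - 220*I*sqrt(7) ≈ -1100.0 - 582.07*I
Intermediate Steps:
M = I*sqrt(7) (M = sqrt(-4 - 3) = sqrt(-7) = I*sqrt(7) ≈ 2.6458*I)
L(B) = 5 + B + I*sqrt(7) (L(B) = (B + 5) + I*sqrt(7) = (5 + B) + I*sqrt(7) = 5 + B + I*sqrt(7))
(22*L(h(1, -3)))*(-10) = (22*(5 + 0 + I*sqrt(7)))*(-10) = (22*(5 + I*sqrt(7)))*(-10) = (110 + 22*I*sqrt(7))*(-10) = -1100 - 220*I*sqrt(7)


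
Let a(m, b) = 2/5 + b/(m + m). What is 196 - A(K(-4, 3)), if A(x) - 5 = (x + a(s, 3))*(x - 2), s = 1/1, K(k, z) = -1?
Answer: 1937/10 ≈ 193.70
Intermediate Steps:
s = 1 (s = 1*1 = 1)
a(m, b) = 2/5 + b/(2*m) (a(m, b) = 2*(1/5) + b/((2*m)) = 2/5 + b*(1/(2*m)) = 2/5 + b/(2*m))
A(x) = 5 + (-2 + x)*(19/10 + x) (A(x) = 5 + (x + (2/5 + (1/2)*3/1))*(x - 2) = 5 + (x + (2/5 + (1/2)*3*1))*(-2 + x) = 5 + (x + (2/5 + 3/2))*(-2 + x) = 5 + (x + 19/10)*(-2 + x) = 5 + (19/10 + x)*(-2 + x) = 5 + (-2 + x)*(19/10 + x))
196 - A(K(-4, 3)) = 196 - (6/5 + (-1)**2 - 1/10*(-1)) = 196 - (6/5 + 1 + 1/10) = 196 - 1*23/10 = 196 - 23/10 = 1937/10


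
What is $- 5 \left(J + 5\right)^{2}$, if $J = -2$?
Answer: $-45$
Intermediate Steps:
$- 5 \left(J + 5\right)^{2} = - 5 \left(-2 + 5\right)^{2} = - 5 \cdot 3^{2} = \left(-5\right) 9 = -45$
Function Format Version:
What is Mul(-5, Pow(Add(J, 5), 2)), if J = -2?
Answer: -45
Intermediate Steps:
Mul(-5, Pow(Add(J, 5), 2)) = Mul(-5, Pow(Add(-2, 5), 2)) = Mul(-5, Pow(3, 2)) = Mul(-5, 9) = -45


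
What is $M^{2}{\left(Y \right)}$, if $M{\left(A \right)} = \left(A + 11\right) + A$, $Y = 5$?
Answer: $441$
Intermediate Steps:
$M{\left(A \right)} = 11 + 2 A$ ($M{\left(A \right)} = \left(11 + A\right) + A = 11 + 2 A$)
$M^{2}{\left(Y \right)} = \left(11 + 2 \cdot 5\right)^{2} = \left(11 + 10\right)^{2} = 21^{2} = 441$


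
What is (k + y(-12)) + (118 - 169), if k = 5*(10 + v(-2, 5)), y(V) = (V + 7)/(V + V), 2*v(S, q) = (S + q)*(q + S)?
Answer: 521/24 ≈ 21.708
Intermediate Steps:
v(S, q) = (S + q)²/2 (v(S, q) = ((S + q)*(q + S))/2 = ((S + q)*(S + q))/2 = (S + q)²/2)
y(V) = (7 + V)/(2*V) (y(V) = (7 + V)/((2*V)) = (7 + V)*(1/(2*V)) = (7 + V)/(2*V))
k = 145/2 (k = 5*(10 + (-2 + 5)²/2) = 5*(10 + (½)*3²) = 5*(10 + (½)*9) = 5*(10 + 9/2) = 5*(29/2) = 145/2 ≈ 72.500)
(k + y(-12)) + (118 - 169) = (145/2 + (½)*(7 - 12)/(-12)) + (118 - 169) = (145/2 + (½)*(-1/12)*(-5)) - 51 = (145/2 + 5/24) - 51 = 1745/24 - 51 = 521/24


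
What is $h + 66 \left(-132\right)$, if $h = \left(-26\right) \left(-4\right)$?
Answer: $-8608$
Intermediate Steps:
$h = 104$
$h + 66 \left(-132\right) = 104 + 66 \left(-132\right) = 104 - 8712 = -8608$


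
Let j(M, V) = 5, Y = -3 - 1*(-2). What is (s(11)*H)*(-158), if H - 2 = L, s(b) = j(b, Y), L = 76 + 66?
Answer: -113760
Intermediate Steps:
Y = -1 (Y = -3 + 2 = -1)
L = 142
s(b) = 5
H = 144 (H = 2 + 142 = 144)
(s(11)*H)*(-158) = (5*144)*(-158) = 720*(-158) = -113760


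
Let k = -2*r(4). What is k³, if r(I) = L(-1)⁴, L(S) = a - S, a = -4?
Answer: -4251528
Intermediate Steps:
L(S) = -4 - S
r(I) = 81 (r(I) = (-4 - 1*(-1))⁴ = (-4 + 1)⁴ = (-3)⁴ = 81)
k = -162 (k = -2*81 = -162)
k³ = (-162)³ = -4251528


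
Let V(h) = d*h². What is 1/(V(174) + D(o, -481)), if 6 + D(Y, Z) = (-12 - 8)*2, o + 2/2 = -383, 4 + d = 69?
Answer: 1/1967894 ≈ 5.0816e-7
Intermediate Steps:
d = 65 (d = -4 + 69 = 65)
o = -384 (o = -1 - 383 = -384)
V(h) = 65*h²
D(Y, Z) = -46 (D(Y, Z) = -6 + (-12 - 8)*2 = -6 - 20*2 = -6 - 40 = -46)
1/(V(174) + D(o, -481)) = 1/(65*174² - 46) = 1/(65*30276 - 46) = 1/(1967940 - 46) = 1/1967894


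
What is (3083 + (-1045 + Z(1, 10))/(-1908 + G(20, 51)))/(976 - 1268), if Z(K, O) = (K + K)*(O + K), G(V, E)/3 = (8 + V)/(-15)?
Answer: -29503259/2793856 ≈ -10.560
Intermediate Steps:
G(V, E) = -8/5 - V/5 (G(V, E) = 3*((8 + V)/(-15)) = 3*((8 + V)*(-1/15)) = 3*(-8/15 - V/15) = -8/5 - V/5)
Z(K, O) = 2*K*(K + O) (Z(K, O) = (2*K)*(K + O) = 2*K*(K + O))
(3083 + (-1045 + Z(1, 10))/(-1908 + G(20, 51)))/(976 - 1268) = (3083 + (-1045 + 2*1*(1 + 10))/(-1908 + (-8/5 - ⅕*20)))/(976 - 1268) = (3083 + (-1045 + 2*1*11)/(-1908 + (-8/5 - 4)))/(-292) = (3083 + (-1045 + 22)/(-1908 - 28/5))*(-1/292) = (3083 - 1023/(-9568/5))*(-1/292) = (3083 - 1023*(-5/9568))*(-1/292) = (3083 + 5115/9568)*(-1/292) = (29503259/9568)*(-1/292) = -29503259/2793856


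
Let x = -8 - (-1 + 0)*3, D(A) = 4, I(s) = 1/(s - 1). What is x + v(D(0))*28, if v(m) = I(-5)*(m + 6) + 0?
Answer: -155/3 ≈ -51.667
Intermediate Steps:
I(s) = 1/(-1 + s)
v(m) = -1 - m/6 (v(m) = (m + 6)/(-1 - 5) + 0 = (6 + m)/(-6) + 0 = -(6 + m)/6 + 0 = (-1 - m/6) + 0 = -1 - m/6)
x = -5 (x = -8 - (-1)*3 = -8 - 1*(-3) = -8 + 3 = -5)
x + v(D(0))*28 = -5 + (-1 - ⅙*4)*28 = -5 + (-1 - ⅔)*28 = -5 - 5/3*28 = -5 - 140/3 = -155/3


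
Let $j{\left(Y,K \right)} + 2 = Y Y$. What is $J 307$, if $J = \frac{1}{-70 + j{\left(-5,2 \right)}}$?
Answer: $- \frac{307}{47} \approx -6.5319$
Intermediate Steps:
$j{\left(Y,K \right)} = -2 + Y^{2}$ ($j{\left(Y,K \right)} = -2 + Y Y = -2 + Y^{2}$)
$J = - \frac{1}{47}$ ($J = \frac{1}{-70 - \left(2 - \left(-5\right)^{2}\right)} = \frac{1}{-70 + \left(-2 + 25\right)} = \frac{1}{-70 + 23} = \frac{1}{-47} = - \frac{1}{47} \approx -0.021277$)
$J 307 = \left(- \frac{1}{47}\right) 307 = - \frac{307}{47}$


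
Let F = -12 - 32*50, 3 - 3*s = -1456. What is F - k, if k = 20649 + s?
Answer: -68242/3 ≈ -22747.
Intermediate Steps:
s = 1459/3 (s = 1 - 1/3*(-1456) = 1 + 1456/3 = 1459/3 ≈ 486.33)
F = -1612 (F = -12 - 1600 = -1612)
k = 63406/3 (k = 20649 + 1459/3 = 63406/3 ≈ 21135.)
F - k = -1612 - 1*63406/3 = -1612 - 63406/3 = -68242/3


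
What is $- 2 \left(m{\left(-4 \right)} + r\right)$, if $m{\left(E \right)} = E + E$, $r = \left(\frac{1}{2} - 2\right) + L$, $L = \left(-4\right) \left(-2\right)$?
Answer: $3$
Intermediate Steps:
$L = 8$
$r = \frac{13}{2}$ ($r = \left(\frac{1}{2} - 2\right) + 8 = - \frac{3}{2} + 8 = \frac{13}{2} \approx 6.5$)
$m{\left(E \right)} = 2 E$
$- 2 \left(m{\left(-4 \right)} + r\right) = - 2 \left(2 \left(-4\right) + \frac{13}{2}\right) = - 2 \left(-8 + \frac{13}{2}\right) = \left(-2\right) \left(- \frac{3}{2}\right) = 3$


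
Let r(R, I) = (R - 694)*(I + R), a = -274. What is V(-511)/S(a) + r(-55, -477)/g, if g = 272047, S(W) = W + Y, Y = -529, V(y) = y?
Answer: 6287477/2992517 ≈ 2.1011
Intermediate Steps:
r(R, I) = (-694 + R)*(I + R)
S(W) = -529 + W (S(W) = W - 529 = -529 + W)
V(-511)/S(a) + r(-55, -477)/g = -511/(-529 - 274) + ((-55)² - 694*(-477) - 694*(-55) - 477*(-55))/272047 = -511/(-803) + (3025 + 331038 + 38170 + 26235)*(1/272047) = -511*(-1/803) + 398468*(1/272047) = 7/11 + 398468/272047 = 6287477/2992517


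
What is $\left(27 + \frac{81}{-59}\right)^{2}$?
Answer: $\frac{2286144}{3481} \approx 656.75$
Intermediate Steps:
$\left(27 + \frac{81}{-59}\right)^{2} = \left(27 + 81 \left(- \frac{1}{59}\right)\right)^{2} = \left(27 - \frac{81}{59}\right)^{2} = \left(\frac{1512}{59}\right)^{2} = \frac{2286144}{3481}$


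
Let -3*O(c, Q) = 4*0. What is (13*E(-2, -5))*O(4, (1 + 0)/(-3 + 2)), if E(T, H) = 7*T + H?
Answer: 0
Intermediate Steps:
O(c, Q) = 0 (O(c, Q) = -4*0/3 = -⅓*0 = 0)
E(T, H) = H + 7*T
(13*E(-2, -5))*O(4, (1 + 0)/(-3 + 2)) = (13*(-5 + 7*(-2)))*0 = (13*(-5 - 14))*0 = (13*(-19))*0 = -247*0 = 0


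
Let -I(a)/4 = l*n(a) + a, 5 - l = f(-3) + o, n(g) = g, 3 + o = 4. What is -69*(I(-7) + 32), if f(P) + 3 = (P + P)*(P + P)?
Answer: 51888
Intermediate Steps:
o = 1 (o = -3 + 4 = 1)
f(P) = -3 + 4*P² (f(P) = -3 + (P + P)*(P + P) = -3 + (2*P)*(2*P) = -3 + 4*P²)
l = -29 (l = 5 - ((-3 + 4*(-3)²) + 1) = 5 - ((-3 + 4*9) + 1) = 5 - ((-3 + 36) + 1) = 5 - (33 + 1) = 5 - 1*34 = 5 - 34 = -29)
I(a) = 112*a (I(a) = -4*(-29*a + a) = -(-112)*a = 112*a)
-69*(I(-7) + 32) = -69*(112*(-7) + 32) = -69*(-784 + 32) = -69*(-752) = 51888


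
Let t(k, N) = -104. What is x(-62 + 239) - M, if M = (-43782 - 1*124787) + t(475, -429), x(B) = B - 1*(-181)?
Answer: 169031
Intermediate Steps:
x(B) = 181 + B (x(B) = B + 181 = 181 + B)
M = -168673 (M = (-43782 - 1*124787) - 104 = (-43782 - 124787) - 104 = -168569 - 104 = -168673)
x(-62 + 239) - M = (181 + (-62 + 239)) - 1*(-168673) = (181 + 177) + 168673 = 358 + 168673 = 169031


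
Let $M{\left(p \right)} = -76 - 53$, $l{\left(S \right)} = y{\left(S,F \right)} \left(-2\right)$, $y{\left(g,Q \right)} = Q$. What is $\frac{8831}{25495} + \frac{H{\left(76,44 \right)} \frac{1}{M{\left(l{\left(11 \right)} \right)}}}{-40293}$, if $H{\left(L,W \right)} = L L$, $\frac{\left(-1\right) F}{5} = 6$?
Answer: $\frac{46049004427}{132517834515} \approx 0.34749$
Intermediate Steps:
$F = -30$ ($F = \left(-5\right) 6 = -30$)
$l{\left(S \right)} = 60$ ($l{\left(S \right)} = \left(-30\right) \left(-2\right) = 60$)
$M{\left(p \right)} = -129$
$H{\left(L,W \right)} = L^{2}$
$\frac{8831}{25495} + \frac{H{\left(76,44 \right)} \frac{1}{M{\left(l{\left(11 \right)} \right)}}}{-40293} = \frac{8831}{25495} + \frac{76^{2} \frac{1}{-129}}{-40293} = 8831 \cdot \frac{1}{25495} + 5776 \left(- \frac{1}{129}\right) \left(- \frac{1}{40293}\right) = \frac{8831}{25495} - - \frac{5776}{5197797} = \frac{8831}{25495} + \frac{5776}{5197797} = \frac{46049004427}{132517834515}$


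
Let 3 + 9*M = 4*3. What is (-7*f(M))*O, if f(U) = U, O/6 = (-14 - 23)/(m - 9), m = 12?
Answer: 518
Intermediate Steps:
O = -74 (O = 6*((-14 - 23)/(12 - 9)) = 6*(-37/3) = -74)
M = 1 (M = -⅓ + (4*3)/9 = -⅓ + (⅑)*12 = -⅓ + 4/3 = 1)
(-7*f(M))*O = -7*1*(-74) = -7*(-74) = 518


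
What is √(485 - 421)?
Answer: 8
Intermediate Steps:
√(485 - 421) = √64 = 8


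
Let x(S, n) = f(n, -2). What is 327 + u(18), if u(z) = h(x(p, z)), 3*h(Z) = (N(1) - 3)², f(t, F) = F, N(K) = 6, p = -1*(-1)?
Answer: 330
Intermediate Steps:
p = 1
x(S, n) = -2
h(Z) = 3 (h(Z) = (6 - 3)²/3 = (⅓)*3² = (⅓)*9 = 3)
u(z) = 3
327 + u(18) = 327 + 3 = 330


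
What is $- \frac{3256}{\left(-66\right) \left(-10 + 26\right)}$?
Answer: $\frac{37}{12} \approx 3.0833$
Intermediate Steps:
$- \frac{3256}{\left(-66\right) \left(-10 + 26\right)} = - \frac{3256}{\left(-66\right) 16} = - \frac{3256}{-1056} = \left(-3256\right) \left(- \frac{1}{1056}\right) = \frac{37}{12}$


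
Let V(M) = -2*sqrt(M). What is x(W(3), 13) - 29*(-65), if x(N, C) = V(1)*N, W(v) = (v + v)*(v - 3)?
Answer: 1885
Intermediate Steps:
W(v) = 2*v*(-3 + v) (W(v) = (2*v)*(-3 + v) = 2*v*(-3 + v))
x(N, C) = -2*N (x(N, C) = (-2*sqrt(1))*N = (-2*1)*N = -2*N)
x(W(3), 13) - 29*(-65) = -4*3*(-3 + 3) - 29*(-65) = -4*3*0 + 1885 = -2*0 + 1885 = 0 + 1885 = 1885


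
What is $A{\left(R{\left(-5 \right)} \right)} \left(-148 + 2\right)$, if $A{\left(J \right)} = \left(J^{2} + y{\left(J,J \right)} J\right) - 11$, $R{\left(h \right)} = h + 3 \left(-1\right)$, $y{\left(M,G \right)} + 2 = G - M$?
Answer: $-10074$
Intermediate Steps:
$y{\left(M,G \right)} = -2 + G - M$ ($y{\left(M,G \right)} = -2 + \left(G - M\right) = -2 + G - M$)
$R{\left(h \right)} = -3 + h$ ($R{\left(h \right)} = h - 3 = -3 + h$)
$A{\left(J \right)} = -11 + J^{2} - 2 J$ ($A{\left(J \right)} = \left(J^{2} + \left(-2 + J - J\right) J\right) - 11 = \left(J^{2} - 2 J\right) - 11 = -11 + J^{2} - 2 J$)
$A{\left(R{\left(-5 \right)} \right)} \left(-148 + 2\right) = \left(-11 + \left(-3 - 5\right)^{2} - 2 \left(-3 - 5\right)\right) \left(-148 + 2\right) = \left(-11 + \left(-8\right)^{2} - -16\right) \left(-146\right) = \left(-11 + 64 + 16\right) \left(-146\right) = 69 \left(-146\right) = -10074$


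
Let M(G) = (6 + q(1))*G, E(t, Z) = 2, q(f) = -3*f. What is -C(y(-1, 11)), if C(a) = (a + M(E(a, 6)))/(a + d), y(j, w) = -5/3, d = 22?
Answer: -13/61 ≈ -0.21311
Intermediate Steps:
M(G) = 3*G (M(G) = (6 - 3*1)*G = (6 - 3)*G = 3*G)
y(j, w) = -5/3 (y(j, w) = -5*⅓ = -5/3)
C(a) = (6 + a)/(22 + a) (C(a) = (a + 3*2)/(a + 22) = (a + 6)/(22 + a) = (6 + a)/(22 + a))
-C(y(-1, 11)) = -(6 - 5/3)/(22 - 5/3) = -13/(61/3*3) = -3*13/(61*3) = -1*13/61 = -13/61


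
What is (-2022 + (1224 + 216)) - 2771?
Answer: -3353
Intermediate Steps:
(-2022 + (1224 + 216)) - 2771 = (-2022 + 1440) - 2771 = -582 - 2771 = -3353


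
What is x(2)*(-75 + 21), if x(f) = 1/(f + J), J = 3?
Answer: -54/5 ≈ -10.800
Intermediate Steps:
x(f) = 1/(3 + f) (x(f) = 1/(f + 3) = 1/(3 + f))
x(2)*(-75 + 21) = (-75 + 21)/(3 + 2) = -54/5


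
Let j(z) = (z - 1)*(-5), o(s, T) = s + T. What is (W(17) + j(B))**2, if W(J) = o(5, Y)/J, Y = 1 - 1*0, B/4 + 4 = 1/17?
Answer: 2047761/289 ≈ 7085.7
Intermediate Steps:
B = -268/17 (B = -16 + 4/17 = -268/17 ≈ -15.765)
Y = 1 (Y = 1 + 0 = 1)
o(s, T) = T + s
W(J) = 6/J (W(J) = (1 + 5)/J = 6/J)
j(z) = 5 - 5*z (j(z) = (-1 + z)*(-5) = 5 - 5*z)
(W(17) + j(B))**2 = (6/17 + (5 - 5*(-268/17)))**2 = (6*(1/17) + (5 + 1340/17))**2 = (6/17 + 1425/17)**2 = (1431/17)**2 = 2047761/289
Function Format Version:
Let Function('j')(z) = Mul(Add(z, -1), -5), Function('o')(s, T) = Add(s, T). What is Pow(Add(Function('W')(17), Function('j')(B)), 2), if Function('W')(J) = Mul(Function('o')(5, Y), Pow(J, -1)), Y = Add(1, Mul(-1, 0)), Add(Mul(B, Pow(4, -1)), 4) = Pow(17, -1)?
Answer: Rational(2047761, 289) ≈ 7085.7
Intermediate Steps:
B = Rational(-268, 17) (B = Add(-16, Mul(4, Pow(17, -1))) = Add(-16, Mul(4, Rational(1, 17))) = Add(-16, Rational(4, 17)) = Rational(-268, 17) ≈ -15.765)
Y = 1 (Y = Add(1, 0) = 1)
Function('o')(s, T) = Add(T, s)
Function('W')(J) = Mul(6, Pow(J, -1)) (Function('W')(J) = Mul(Add(1, 5), Pow(J, -1)) = Mul(6, Pow(J, -1)))
Function('j')(z) = Add(5, Mul(-5, z)) (Function('j')(z) = Mul(Add(-1, z), -5) = Add(5, Mul(-5, z)))
Pow(Add(Function('W')(17), Function('j')(B)), 2) = Pow(Add(Mul(6, Pow(17, -1)), Add(5, Mul(-5, Rational(-268, 17)))), 2) = Pow(Add(Mul(6, Rational(1, 17)), Add(5, Rational(1340, 17))), 2) = Pow(Add(Rational(6, 17), Rational(1425, 17)), 2) = Pow(Rational(1431, 17), 2) = Rational(2047761, 289)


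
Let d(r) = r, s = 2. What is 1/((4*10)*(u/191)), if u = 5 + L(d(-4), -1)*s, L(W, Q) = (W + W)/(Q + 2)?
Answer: -191/440 ≈ -0.43409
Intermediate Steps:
L(W, Q) = 2*W/(2 + Q) (L(W, Q) = (2*W)/(2 + Q) = 2*W/(2 + Q))
u = -11 (u = 5 + (2*(-4)/(2 - 1))*2 = 5 + (2*(-4)/1)*2 = 5 + (2*(-4)*1)*2 = 5 - 8*2 = 5 - 16 = -11)
1/((4*10)*(u/191)) = 1/((4*10)*(-11/191)) = 1/(40*(-11*1/191)) = 1/(40*(-11/191)) = 1/(-440/191) = -191/440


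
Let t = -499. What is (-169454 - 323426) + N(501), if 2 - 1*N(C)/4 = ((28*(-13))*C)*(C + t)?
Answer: 966040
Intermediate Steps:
N(C) = 8 + 1456*C*(-499 + C) (N(C) = 8 - 4*(28*(-13))*C*(C - 499) = 8 - 4*(-364*C)*(-499 + C) = 8 - (-1456)*C*(-499 + C) = 8 + 1456*C*(-499 + C))
(-169454 - 323426) + N(501) = (-169454 - 323426) + (8 - 726544*501 + 1456*501²) = -492880 + (8 - 363998544 + 1456*251001) = -492880 + (8 - 363998544 + 365457456) = -492880 + 1458920 = 966040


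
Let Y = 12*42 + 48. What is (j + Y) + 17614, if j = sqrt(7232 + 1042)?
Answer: 18166 + sqrt(8274) ≈ 18257.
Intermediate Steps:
Y = 552 (Y = 504 + 48 = 552)
j = sqrt(8274) ≈ 90.962
(j + Y) + 17614 = (sqrt(8274) + 552) + 17614 = (552 + sqrt(8274)) + 17614 = 18166 + sqrt(8274)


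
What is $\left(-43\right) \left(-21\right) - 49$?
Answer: $854$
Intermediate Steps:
$\left(-43\right) \left(-21\right) - 49 = 903 - 49 = 854$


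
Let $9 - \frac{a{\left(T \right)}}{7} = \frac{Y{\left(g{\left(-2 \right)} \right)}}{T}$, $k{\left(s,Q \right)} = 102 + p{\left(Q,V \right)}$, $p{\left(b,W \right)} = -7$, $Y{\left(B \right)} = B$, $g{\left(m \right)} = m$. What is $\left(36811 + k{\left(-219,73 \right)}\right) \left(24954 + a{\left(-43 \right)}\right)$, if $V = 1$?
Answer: $\frac{39700411602}{43} \approx 9.2327 \cdot 10^{8}$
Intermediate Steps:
$k{\left(s,Q \right)} = 95$ ($k{\left(s,Q \right)} = 102 - 7 = 95$)
$a{\left(T \right)} = 63 + \frac{14}{T}$ ($a{\left(T \right)} = 63 - 7 \left(- \frac{2}{T}\right) = 63 + \frac{14}{T}$)
$\left(36811 + k{\left(-219,73 \right)}\right) \left(24954 + a{\left(-43 \right)}\right) = \left(36811 + 95\right) \left(24954 + \left(63 + \frac{14}{-43}\right)\right) = 36906 \left(24954 + \left(63 + 14 \left(- \frac{1}{43}\right)\right)\right) = 36906 \left(24954 + \left(63 - \frac{14}{43}\right)\right) = 36906 \left(24954 + \frac{2695}{43}\right) = 36906 \cdot \frac{1075717}{43} = \frac{39700411602}{43}$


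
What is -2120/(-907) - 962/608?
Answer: 208213/275728 ≈ 0.75514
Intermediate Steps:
-2120/(-907) - 962/608 = -2120*(-1/907) - 962*1/608 = 2120/907 - 481/304 = 208213/275728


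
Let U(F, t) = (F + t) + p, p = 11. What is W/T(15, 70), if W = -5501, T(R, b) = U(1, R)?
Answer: -5501/27 ≈ -203.74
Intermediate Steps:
U(F, t) = 11 + F + t (U(F, t) = (F + t) + 11 = 11 + F + t)
T(R, b) = 12 + R (T(R, b) = 11 + 1 + R = 12 + R)
W/T(15, 70) = -5501/(12 + 15) = -5501/27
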